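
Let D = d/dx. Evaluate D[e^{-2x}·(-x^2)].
2 x \left(x - 1\right) e^{- 2 x}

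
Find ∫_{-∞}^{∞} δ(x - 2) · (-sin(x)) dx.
- \sin{\left(2 \right)}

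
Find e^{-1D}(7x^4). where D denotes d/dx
7 x^{4} - 28 x^{3} + 42 x^{2} - 28 x + 7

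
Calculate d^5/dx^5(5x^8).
33600 x^{3}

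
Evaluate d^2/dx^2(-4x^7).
- 168 x^{5}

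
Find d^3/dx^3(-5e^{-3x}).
135 e^{- 3 x}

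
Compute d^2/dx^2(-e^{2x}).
- 4 e^{2 x}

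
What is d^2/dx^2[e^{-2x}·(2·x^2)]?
4 \left(2 x^{2} - 4 x + 1\right) e^{- 2 x}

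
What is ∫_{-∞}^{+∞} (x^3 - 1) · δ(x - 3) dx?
26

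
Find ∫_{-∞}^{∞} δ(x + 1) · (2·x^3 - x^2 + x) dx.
-4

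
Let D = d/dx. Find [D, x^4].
4 x^{3}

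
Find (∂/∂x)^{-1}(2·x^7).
\frac{x^{8}}{4}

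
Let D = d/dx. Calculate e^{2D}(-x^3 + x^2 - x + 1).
- x^{3} - 5 x^{2} - 9 x - 5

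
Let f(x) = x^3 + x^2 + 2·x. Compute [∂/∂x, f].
3 x^{2} + 2 x + 2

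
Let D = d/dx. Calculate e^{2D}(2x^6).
2 x^{6} + 24 x^{5} + 120 x^{4} + 320 x^{3} + 480 x^{2} + 384 x + 128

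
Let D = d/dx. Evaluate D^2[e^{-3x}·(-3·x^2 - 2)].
3 \left(- 9 x^{2} + 12 x - 8\right) e^{- 3 x}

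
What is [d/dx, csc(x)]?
- \cot{\left(x \right)} \csc{\left(x \right)}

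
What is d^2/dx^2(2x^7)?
84 x^{5}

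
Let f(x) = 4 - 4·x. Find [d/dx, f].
-4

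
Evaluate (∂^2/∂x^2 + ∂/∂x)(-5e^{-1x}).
0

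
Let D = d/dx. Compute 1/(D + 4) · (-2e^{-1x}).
- \frac{2 e^{- x}}{3}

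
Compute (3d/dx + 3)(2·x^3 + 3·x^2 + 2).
6 x^{3} + 27 x^{2} + 18 x + 6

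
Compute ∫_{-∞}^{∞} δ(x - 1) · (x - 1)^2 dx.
0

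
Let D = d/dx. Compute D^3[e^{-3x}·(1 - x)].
27 \left(x - 2\right) e^{- 3 x}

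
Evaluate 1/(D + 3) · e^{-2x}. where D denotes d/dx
e^{- 2 x}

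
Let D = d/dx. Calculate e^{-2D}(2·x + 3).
2 x - 1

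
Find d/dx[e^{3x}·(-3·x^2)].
3 x \left(- 3 x - 2\right) e^{3 x}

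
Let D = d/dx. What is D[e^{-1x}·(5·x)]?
5 \left(1 - x\right) e^{- x}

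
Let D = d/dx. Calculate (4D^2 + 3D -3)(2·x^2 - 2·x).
- 6 x^{2} + 18 x + 10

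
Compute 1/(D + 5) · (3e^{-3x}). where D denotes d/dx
\frac{3 e^{- 3 x}}{2}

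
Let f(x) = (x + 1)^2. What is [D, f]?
2 x + 2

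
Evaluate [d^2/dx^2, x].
2\frac{d}{dx}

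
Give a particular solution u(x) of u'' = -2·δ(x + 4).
-|x + 4|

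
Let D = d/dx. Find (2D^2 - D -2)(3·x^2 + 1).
- 6 x^{2} - 6 x + 10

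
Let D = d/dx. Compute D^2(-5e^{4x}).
- 80 e^{4 x}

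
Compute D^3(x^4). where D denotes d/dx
24 x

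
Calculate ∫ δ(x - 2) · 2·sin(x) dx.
2 \sin{\left(2 \right)}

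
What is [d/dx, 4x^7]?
28 x^{6}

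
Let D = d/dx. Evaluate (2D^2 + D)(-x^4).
4 x^{2} \left(- x - 6\right)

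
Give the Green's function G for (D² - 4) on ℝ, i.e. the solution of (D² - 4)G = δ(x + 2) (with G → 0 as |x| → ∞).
-\frac{e^{-2|x + 2|}}{4}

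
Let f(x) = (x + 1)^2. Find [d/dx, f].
2 x + 2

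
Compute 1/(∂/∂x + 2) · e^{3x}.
\frac{e^{3 x}}{5}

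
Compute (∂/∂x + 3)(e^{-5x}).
- 2 e^{- 5 x}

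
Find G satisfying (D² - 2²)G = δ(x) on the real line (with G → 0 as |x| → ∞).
-\frac{e^{-2|x|}}{4}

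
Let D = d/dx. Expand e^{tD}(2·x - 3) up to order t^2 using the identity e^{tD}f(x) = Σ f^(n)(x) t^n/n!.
2 t + 2 x - 3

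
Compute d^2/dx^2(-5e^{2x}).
- 20 e^{2 x}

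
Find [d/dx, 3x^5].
15 x^{4}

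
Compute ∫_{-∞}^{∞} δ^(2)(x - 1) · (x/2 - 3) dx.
0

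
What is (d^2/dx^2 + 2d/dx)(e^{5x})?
35 e^{5 x}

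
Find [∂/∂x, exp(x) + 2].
e^{x}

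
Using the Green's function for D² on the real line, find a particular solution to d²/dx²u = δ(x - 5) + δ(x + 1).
\frac{|x - 5|}{2} + \frac{|x + 1|}{2}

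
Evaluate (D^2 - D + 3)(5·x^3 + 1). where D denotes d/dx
15 x^{3} - 15 x^{2} + 30 x + 3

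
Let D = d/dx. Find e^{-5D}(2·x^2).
2 x^{2} - 20 x + 50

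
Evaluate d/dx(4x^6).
24 x^{5}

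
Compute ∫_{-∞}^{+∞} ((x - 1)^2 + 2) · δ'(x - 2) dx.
-2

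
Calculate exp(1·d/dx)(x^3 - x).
x \left(x^{2} + 3 x + 2\right)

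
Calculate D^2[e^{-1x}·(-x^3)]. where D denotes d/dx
x \left(- x^{2} + 6 x - 6\right) e^{- x}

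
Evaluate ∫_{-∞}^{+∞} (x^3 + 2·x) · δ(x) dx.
0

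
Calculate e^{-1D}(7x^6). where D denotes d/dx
7 x^{6} - 42 x^{5} + 105 x^{4} - 140 x^{3} + 105 x^{2} - 42 x + 7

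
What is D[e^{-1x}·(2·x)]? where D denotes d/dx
2 \left(1 - x\right) e^{- x}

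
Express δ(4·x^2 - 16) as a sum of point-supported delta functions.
\frac{\delta(x - 2) + \delta(x + 2)}{16}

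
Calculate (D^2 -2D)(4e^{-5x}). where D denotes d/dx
140 e^{- 5 x}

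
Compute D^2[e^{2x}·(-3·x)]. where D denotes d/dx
12 \left(- x - 1\right) e^{2 x}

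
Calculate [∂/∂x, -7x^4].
- 28 x^{3}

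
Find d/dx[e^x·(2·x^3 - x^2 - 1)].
\left(2 x^{3} + 5 x^{2} - 2 x - 1\right) e^{x}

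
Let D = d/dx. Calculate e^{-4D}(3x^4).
3 x^{4} - 48 x^{3} + 288 x^{2} - 768 x + 768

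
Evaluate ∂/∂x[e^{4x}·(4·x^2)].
8 x \left(2 x + 1\right) e^{4 x}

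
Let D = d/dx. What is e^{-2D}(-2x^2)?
- 2 x^{2} + 8 x - 8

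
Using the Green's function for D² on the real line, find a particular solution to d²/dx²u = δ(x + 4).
\frac{|x + 4|}{2}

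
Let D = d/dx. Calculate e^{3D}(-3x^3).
- 3 x^{3} - 27 x^{2} - 81 x - 81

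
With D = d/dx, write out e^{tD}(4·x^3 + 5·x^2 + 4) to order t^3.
4 t^{3} + t^{2} \left(12 x + 5\right) + 2 t x \left(6 x + 5\right) + 4 x^{3} + 5 x^{2} + 4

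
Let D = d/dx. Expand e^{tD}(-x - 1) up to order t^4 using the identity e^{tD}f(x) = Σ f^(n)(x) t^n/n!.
- t - x - 1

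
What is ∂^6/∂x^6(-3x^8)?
- 60480 x^{2}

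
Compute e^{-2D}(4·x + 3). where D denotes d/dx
4 x - 5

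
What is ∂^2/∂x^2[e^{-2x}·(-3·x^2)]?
6 \left(- 2 x^{2} + 4 x - 1\right) e^{- 2 x}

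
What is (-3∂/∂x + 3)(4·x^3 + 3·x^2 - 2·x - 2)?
3 x \left(4 x^{2} - 9 x - 8\right)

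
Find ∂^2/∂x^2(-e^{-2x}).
- 4 e^{- 2 x}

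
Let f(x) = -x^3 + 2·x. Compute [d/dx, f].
2 - 3 x^{2}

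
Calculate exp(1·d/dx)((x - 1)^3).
x^{3}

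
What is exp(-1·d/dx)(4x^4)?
4 x^{4} - 16 x^{3} + 24 x^{2} - 16 x + 4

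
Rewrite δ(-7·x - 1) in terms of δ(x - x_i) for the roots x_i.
\frac{\delta(x + 1/7)}{7}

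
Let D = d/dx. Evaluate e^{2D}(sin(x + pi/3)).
\sin{\left(x + \frac{\pi}{3} + 2 \right)}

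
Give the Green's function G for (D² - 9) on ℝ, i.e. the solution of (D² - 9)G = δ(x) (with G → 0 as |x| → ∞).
-\frac{e^{-3|x|}}{6}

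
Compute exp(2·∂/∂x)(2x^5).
2 x^{5} + 20 x^{4} + 80 x^{3} + 160 x^{2} + 160 x + 64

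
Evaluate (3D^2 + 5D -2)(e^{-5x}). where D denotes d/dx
48 e^{- 5 x}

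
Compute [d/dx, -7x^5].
- 35 x^{4}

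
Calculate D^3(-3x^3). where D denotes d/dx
-18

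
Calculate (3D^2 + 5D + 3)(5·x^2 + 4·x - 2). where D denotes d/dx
15 x^{2} + 62 x + 44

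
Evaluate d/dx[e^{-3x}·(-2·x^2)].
2 x \left(3 x - 2\right) e^{- 3 x}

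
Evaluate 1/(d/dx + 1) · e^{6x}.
\frac{e^{6 x}}{7}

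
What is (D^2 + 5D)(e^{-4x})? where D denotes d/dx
- 4 e^{- 4 x}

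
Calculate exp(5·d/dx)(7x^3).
7 x^{3} + 105 x^{2} + 525 x + 875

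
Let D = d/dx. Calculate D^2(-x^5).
- 20 x^{3}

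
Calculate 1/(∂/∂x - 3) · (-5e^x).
\frac{5 e^{x}}{2}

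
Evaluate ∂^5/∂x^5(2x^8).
13440 x^{3}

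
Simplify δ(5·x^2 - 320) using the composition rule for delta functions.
\frac{\delta(x - 8) + \delta(x + 8)}{80}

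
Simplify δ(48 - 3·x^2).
\frac{\delta(x - 4) + \delta(x + 4)}{24}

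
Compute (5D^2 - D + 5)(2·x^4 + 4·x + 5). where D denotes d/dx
10 x^{4} - 8 x^{3} + 120 x^{2} + 20 x + 21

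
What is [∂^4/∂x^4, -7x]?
-28\frac{d^{3}}{dx^{3}}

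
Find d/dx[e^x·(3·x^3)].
3 x^{2} \left(x + 3\right) e^{x}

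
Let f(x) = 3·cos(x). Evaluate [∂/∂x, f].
- 3 \sin{\left(x \right)}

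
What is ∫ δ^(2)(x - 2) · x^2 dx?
2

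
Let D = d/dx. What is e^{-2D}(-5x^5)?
- 5 x^{5} + 50 x^{4} - 200 x^{3} + 400 x^{2} - 400 x + 160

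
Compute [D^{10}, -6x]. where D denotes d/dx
-60D^{9}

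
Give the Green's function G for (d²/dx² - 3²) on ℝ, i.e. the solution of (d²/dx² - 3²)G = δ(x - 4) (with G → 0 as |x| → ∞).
-\frac{e^{-3|x - 4|}}{6}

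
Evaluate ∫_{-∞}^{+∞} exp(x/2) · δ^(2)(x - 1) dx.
\frac{e^{\frac{1}{2}}}{4}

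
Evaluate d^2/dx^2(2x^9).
144 x^{7}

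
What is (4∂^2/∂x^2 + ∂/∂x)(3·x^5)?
15 x^{3} \left(x + 16\right)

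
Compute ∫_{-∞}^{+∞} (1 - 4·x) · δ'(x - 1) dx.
4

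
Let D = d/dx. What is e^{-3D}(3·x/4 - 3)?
\frac{3 x}{4} - \frac{21}{4}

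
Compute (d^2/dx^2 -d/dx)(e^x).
0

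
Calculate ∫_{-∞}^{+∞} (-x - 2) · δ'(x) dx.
1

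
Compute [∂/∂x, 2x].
2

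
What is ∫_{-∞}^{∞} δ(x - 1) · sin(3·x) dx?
\sin{\left(3 \right)}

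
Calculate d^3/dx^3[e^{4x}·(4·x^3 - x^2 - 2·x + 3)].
\left(256 x^{3} + 512 x^{2} + 64 x + 96\right) e^{4 x}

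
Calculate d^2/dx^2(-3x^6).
- 90 x^{4}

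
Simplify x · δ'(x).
-\delta(x)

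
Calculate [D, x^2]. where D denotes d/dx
2 x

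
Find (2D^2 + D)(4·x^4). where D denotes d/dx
16 x^{2} \left(x + 6\right)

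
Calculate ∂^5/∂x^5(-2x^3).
0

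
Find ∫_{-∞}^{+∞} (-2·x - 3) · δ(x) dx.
-3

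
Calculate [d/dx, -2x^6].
- 12 x^{5}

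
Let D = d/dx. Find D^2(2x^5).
40 x^{3}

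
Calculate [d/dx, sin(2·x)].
2 \cos{\left(2 x \right)}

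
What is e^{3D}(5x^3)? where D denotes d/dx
5 x^{3} + 45 x^{2} + 135 x + 135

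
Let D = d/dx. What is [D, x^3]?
3 x^{2}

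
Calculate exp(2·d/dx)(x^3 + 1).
x^{3} + 6 x^{2} + 12 x + 9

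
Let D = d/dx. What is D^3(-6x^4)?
- 144 x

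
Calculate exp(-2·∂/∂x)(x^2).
x^{2} - 4 x + 4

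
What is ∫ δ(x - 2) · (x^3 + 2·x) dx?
12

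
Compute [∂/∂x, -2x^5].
- 10 x^{4}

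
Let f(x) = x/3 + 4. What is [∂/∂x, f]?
\frac{1}{3}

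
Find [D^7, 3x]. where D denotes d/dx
21D^{6}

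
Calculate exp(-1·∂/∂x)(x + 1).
x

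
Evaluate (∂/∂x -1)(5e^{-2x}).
- 15 e^{- 2 x}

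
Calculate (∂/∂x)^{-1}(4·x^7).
\frac{x^{8}}{2}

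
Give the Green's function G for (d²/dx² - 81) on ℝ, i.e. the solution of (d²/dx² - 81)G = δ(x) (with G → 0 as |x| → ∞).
-\frac{e^{-9|x|}}{18}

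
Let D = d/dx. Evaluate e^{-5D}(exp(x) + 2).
e^{x - 5} + 2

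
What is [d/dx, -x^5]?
- 5 x^{4}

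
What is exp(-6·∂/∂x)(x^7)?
x^{7} - 42 x^{6} + 756 x^{5} - 7560 x^{4} + 45360 x^{3} - 163296 x^{2} + 326592 x - 279936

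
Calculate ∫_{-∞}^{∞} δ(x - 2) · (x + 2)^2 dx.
16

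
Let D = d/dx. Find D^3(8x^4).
192 x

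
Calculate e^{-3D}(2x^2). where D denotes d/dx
2 x^{2} - 12 x + 18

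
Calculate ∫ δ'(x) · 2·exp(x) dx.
-2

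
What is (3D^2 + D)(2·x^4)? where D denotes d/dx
8 x^{2} \left(x + 9\right)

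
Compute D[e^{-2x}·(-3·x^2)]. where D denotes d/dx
6 x \left(x - 1\right) e^{- 2 x}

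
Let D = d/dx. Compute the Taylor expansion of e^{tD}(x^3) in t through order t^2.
x \left(3 t^{2} + 3 t x + x^{2}\right)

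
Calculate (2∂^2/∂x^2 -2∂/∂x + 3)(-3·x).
6 - 9 x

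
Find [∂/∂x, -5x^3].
- 15 x^{2}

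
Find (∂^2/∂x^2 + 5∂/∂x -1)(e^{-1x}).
- 5 e^{- x}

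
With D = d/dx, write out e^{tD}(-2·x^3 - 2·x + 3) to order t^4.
- 2 t^{3} - 6 t^{2} x - 2 t \left(3 x^{2} + 1\right) - 2 x^{3} - 2 x + 3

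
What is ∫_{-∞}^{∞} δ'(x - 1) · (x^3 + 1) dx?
-3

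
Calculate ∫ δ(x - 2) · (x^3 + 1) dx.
9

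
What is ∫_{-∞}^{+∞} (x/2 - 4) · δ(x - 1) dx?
- \frac{7}{2}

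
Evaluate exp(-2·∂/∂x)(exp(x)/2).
\frac{e^{x - 2}}{2}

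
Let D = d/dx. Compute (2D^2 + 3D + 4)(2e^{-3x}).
26 e^{- 3 x}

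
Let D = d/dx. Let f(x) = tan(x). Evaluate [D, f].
\frac{1}{\cos^{2}{\left(x \right)}}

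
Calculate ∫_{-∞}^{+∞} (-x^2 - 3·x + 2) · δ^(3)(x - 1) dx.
0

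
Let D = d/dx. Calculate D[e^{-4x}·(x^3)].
x^{2} \left(3 - 4 x\right) e^{- 4 x}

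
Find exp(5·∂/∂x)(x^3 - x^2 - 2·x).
x^{3} + 14 x^{2} + 63 x + 90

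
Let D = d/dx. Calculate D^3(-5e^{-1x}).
5 e^{- x}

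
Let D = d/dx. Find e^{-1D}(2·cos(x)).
2 \cos{\left(x - 1 \right)}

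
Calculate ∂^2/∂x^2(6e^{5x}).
150 e^{5 x}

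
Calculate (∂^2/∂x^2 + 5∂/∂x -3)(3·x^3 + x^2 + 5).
- 9 x^{3} + 42 x^{2} + 28 x - 13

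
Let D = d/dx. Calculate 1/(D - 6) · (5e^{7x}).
5 e^{7 x}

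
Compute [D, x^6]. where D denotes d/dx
6 x^{5}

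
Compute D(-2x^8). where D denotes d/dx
- 16 x^{7}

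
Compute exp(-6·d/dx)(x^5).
x^{5} - 30 x^{4} + 360 x^{3} - 2160 x^{2} + 6480 x - 7776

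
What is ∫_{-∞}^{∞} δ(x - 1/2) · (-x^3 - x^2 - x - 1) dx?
- \frac{15}{8}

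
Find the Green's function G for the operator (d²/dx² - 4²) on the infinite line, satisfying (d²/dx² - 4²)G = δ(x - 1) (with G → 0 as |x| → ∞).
-\frac{e^{-4|x - 1|}}{8}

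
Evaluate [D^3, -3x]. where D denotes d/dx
-9D^{2}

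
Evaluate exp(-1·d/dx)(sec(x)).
\sec{\left(x - 1 \right)}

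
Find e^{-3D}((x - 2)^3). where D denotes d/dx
x^{3} - 15 x^{2} + 75 x - 125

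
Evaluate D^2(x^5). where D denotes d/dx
20 x^{3}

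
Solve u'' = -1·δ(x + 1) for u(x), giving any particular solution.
-\frac{|x + 1|}{2}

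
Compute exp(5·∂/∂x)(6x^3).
6 x^{3} + 90 x^{2} + 450 x + 750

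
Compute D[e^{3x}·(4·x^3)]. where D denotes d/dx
12 x^{2} \left(x + 1\right) e^{3 x}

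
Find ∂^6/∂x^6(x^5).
0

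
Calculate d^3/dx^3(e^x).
e^{x}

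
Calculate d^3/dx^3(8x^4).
192 x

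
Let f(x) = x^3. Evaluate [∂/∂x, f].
3 x^{2}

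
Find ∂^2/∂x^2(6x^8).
336 x^{6}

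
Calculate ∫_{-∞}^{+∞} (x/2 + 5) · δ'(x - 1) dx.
- \frac{1}{2}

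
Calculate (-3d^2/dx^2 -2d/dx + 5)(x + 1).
5 x + 3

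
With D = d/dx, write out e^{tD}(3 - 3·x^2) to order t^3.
- 3 t^{2} - 6 t x - 3 x^{2} + 3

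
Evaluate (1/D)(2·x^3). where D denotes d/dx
\frac{x^{4}}{2}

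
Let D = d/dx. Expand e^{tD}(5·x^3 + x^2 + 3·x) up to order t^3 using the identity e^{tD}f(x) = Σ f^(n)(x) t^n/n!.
5 t^{3} + t^{2} \left(15 x + 1\right) + t \left(15 x^{2} + 2 x + 3\right) + 5 x^{3} + x^{2} + 3 x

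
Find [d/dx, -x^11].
- 11 x^{10}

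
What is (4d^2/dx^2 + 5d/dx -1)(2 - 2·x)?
2 x - 12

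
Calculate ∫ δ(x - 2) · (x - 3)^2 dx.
1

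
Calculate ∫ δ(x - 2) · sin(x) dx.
\sin{\left(2 \right)}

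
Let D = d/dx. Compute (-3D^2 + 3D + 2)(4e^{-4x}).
- 232 e^{- 4 x}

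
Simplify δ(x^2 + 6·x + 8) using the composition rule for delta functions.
\frac{\delta(x + 2) + \delta(x + 4)}{2}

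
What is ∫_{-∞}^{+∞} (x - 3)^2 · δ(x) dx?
9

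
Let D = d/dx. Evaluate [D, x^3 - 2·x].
3 x^{2} - 2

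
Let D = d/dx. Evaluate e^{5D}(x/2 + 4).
\frac{x}{2} + \frac{13}{2}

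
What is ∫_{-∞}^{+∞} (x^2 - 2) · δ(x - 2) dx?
2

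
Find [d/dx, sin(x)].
\cos{\left(x \right)}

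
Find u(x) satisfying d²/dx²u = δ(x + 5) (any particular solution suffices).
\frac{|x + 5|}{2}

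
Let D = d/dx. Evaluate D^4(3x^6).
1080 x^{2}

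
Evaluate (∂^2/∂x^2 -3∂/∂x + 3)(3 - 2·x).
15 - 6 x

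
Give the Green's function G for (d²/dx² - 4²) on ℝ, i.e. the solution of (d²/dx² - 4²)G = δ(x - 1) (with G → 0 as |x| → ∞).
-\frac{e^{-4|x - 1|}}{8}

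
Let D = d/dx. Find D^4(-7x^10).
- 35280 x^{6}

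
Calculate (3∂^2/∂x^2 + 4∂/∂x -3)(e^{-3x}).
12 e^{- 3 x}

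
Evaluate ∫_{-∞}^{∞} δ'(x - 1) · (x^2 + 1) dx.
-2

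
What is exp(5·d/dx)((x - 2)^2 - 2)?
x^{2} + 6 x + 7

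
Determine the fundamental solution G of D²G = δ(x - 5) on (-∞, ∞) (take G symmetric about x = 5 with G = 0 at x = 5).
\frac{|x - 5|}{2}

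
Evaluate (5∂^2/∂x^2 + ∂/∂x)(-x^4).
4 x^{2} \left(- x - 15\right)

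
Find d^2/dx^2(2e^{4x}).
32 e^{4 x}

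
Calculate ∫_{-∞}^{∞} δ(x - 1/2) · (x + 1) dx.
\frac{3}{2}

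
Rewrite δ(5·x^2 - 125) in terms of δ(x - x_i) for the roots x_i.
\frac{\delta(x - 5) + \delta(x + 5)}{50}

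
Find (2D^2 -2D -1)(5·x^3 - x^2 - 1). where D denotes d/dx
- 5 x^{3} - 29 x^{2} + 64 x - 3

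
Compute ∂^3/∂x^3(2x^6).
240 x^{3}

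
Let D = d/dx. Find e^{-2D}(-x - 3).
- x - 1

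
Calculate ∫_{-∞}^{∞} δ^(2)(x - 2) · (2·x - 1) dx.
0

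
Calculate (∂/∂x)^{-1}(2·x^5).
\frac{x^{6}}{3}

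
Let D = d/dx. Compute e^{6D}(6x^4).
6 x^{4} + 144 x^{3} + 1296 x^{2} + 5184 x + 7776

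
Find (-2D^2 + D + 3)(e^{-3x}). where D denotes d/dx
- 18 e^{- 3 x}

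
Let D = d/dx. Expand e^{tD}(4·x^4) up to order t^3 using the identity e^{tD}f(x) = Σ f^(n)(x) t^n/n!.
4 x \left(4 t^{3} + 6 t^{2} x + 4 t x^{2} + x^{3}\right)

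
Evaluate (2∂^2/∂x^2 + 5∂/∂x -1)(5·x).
25 - 5 x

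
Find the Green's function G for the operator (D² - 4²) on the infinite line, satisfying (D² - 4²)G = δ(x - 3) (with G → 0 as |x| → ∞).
-\frac{e^{-4|x - 3|}}{8}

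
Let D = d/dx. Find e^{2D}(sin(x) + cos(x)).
\sqrt{2} \sin{\left(x + \frac{\pi}{4} + 2 \right)}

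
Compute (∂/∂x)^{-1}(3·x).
\frac{3 x^{2}}{2}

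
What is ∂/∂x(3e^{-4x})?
- 12 e^{- 4 x}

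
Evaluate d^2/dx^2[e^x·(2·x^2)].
2 \left(x^{2} + 4 x + 2\right) e^{x}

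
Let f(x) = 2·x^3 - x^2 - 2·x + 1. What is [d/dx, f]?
6 x^{2} - 2 x - 2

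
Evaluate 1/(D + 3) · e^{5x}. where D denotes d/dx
\frac{e^{5 x}}{8}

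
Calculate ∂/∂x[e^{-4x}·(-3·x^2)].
6 x \left(2 x - 1\right) e^{- 4 x}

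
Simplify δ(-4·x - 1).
\frac{\delta(x + 1/4)}{4}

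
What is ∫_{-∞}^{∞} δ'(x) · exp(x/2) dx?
- \frac{1}{2}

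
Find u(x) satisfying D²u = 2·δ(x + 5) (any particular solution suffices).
|x + 5|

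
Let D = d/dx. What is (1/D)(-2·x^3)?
- \frac{x^{4}}{2}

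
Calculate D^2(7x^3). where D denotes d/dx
42 x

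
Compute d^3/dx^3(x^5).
60 x^{2}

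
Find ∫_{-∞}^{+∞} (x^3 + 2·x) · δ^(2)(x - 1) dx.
6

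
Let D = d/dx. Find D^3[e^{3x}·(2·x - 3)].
\left(54 x - 27\right) e^{3 x}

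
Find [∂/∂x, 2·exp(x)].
2 e^{x}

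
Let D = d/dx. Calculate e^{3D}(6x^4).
6 x^{4} + 72 x^{3} + 324 x^{2} + 648 x + 486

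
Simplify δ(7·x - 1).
\frac{\delta(x - 1/7)}{7}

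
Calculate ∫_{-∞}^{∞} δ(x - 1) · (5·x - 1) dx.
4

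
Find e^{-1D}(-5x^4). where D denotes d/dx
- 5 x^{4} + 20 x^{3} - 30 x^{2} + 20 x - 5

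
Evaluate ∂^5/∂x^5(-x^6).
- 720 x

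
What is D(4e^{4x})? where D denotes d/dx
16 e^{4 x}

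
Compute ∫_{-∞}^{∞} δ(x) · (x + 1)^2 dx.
1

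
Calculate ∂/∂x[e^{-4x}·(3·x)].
3 \left(1 - 4 x\right) e^{- 4 x}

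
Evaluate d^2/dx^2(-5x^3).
- 30 x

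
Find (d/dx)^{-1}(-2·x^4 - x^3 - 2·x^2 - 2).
- \frac{2 x^{5}}{5} - \frac{x^{4}}{4} - \frac{2 x^{3}}{3} - 2 x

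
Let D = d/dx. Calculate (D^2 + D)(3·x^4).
12 x^{2} \left(x + 3\right)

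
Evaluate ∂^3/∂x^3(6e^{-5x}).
- 750 e^{- 5 x}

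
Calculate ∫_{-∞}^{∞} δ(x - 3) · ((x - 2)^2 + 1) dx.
2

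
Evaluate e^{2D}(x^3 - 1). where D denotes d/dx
x^{3} + 6 x^{2} + 12 x + 7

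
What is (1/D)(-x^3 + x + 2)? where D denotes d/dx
- \frac{x^{4}}{4} + \frac{x^{2}}{2} + 2 x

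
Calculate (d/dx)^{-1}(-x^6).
- \frac{x^{7}}{7}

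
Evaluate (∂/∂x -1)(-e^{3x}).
- 2 e^{3 x}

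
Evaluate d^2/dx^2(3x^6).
90 x^{4}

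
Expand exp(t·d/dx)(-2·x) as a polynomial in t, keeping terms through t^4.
- 2 t - 2 x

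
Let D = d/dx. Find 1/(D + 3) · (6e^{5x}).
\frac{3 e^{5 x}}{4}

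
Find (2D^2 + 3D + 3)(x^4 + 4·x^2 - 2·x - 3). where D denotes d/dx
3 x^{4} + 12 x^{3} + 36 x^{2} + 18 x + 1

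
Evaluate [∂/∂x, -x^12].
- 12 x^{11}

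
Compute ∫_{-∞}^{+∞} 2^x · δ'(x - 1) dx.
- \log{\left(4 \right)}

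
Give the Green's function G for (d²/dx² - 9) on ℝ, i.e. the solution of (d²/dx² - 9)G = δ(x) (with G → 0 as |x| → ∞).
-\frac{e^{-3|x|}}{6}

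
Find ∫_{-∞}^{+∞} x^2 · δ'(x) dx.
0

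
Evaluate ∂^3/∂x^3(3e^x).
3 e^{x}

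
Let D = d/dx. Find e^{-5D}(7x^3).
7 x^{3} - 105 x^{2} + 525 x - 875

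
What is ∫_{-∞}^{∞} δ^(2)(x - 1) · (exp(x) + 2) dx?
e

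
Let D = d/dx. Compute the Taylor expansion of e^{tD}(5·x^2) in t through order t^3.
5 t^{2} + 10 t x + 5 x^{2}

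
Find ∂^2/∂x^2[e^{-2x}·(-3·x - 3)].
- 12 x e^{- 2 x}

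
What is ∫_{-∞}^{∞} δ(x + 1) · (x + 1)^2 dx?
0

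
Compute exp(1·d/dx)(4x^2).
4 x^{2} + 8 x + 4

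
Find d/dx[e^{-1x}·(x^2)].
x \left(2 - x\right) e^{- x}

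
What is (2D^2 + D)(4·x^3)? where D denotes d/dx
12 x \left(x + 4\right)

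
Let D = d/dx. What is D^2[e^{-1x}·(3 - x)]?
\left(5 - x\right) e^{- x}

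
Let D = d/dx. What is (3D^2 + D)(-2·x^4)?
8 x^{2} \left(- x - 9\right)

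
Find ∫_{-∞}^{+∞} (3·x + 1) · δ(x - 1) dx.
4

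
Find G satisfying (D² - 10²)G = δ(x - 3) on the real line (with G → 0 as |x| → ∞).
-\frac{e^{-10|x - 3|}}{20}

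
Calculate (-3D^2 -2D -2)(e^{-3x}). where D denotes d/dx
- 23 e^{- 3 x}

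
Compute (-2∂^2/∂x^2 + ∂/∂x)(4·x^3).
12 x \left(x - 4\right)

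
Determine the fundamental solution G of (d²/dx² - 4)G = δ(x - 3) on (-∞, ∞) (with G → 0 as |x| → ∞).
-\frac{e^{-2|x - 3|}}{4}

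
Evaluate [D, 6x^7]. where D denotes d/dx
42 x^{6}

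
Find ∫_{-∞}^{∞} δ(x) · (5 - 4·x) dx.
5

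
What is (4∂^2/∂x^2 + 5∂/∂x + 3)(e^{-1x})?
2 e^{- x}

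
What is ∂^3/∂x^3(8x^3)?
48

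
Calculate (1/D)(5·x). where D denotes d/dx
\frac{5 x^{2}}{2}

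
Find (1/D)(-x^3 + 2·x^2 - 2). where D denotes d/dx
- \frac{x^{4}}{4} + \frac{2 x^{3}}{3} - 2 x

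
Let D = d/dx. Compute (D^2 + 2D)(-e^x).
- 3 e^{x}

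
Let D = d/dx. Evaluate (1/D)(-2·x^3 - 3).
- \frac{x^{4}}{2} - 3 x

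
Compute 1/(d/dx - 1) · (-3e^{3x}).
- \frac{3 e^{3 x}}{2}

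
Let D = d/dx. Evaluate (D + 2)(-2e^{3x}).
- 10 e^{3 x}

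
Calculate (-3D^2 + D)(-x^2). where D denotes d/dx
6 - 2 x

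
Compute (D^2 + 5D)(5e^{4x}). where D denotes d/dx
180 e^{4 x}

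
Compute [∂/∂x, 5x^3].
15 x^{2}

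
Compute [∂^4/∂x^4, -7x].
-28\frac{d^{3}}{dx^{3}}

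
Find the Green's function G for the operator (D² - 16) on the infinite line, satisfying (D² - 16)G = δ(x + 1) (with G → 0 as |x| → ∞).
-\frac{e^{-4|x + 1|}}{8}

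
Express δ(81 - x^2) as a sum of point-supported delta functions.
\frac{\delta(x - 9) + \delta(x + 9)}{18}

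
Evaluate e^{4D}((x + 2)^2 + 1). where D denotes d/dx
x^{2} + 12 x + 37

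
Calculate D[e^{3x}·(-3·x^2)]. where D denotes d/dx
3 x \left(- 3 x - 2\right) e^{3 x}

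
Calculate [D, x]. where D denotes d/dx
1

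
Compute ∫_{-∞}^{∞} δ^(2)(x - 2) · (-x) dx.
0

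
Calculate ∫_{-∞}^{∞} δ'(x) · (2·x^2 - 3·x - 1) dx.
3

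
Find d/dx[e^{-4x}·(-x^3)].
x^{2} \left(4 x - 3\right) e^{- 4 x}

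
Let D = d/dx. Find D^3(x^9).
504 x^{6}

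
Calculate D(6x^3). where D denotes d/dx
18 x^{2}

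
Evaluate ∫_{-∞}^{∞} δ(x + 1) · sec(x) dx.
\sec{\left(1 \right)}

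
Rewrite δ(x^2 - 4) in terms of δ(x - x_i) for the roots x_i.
\frac{\delta(x - 2) + \delta(x + 2)}{4}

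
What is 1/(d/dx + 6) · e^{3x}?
\frac{e^{3 x}}{9}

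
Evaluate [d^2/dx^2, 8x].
16\frac{d}{dx}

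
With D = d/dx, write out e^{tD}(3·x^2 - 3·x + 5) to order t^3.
3 t^{2} + 3 t \left(2 x - 1\right) + 3 x^{2} - 3 x + 5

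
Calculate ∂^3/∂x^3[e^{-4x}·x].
16 \left(3 - 4 x\right) e^{- 4 x}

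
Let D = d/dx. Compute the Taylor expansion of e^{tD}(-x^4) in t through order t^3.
x \left(- 4 t^{3} - 6 t^{2} x - 4 t x^{2} - x^{3}\right)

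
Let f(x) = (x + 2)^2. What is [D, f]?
2 x + 4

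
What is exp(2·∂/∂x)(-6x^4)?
- 6 x^{4} - 48 x^{3} - 144 x^{2} - 192 x - 96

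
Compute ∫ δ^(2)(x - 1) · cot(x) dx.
\frac{2 \cot{\left(1 \right)}}{\sin^{2}{\left(1 \right)}}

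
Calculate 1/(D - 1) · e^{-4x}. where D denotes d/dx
- \frac{e^{- 4 x}}{5}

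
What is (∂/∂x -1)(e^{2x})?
e^{2 x}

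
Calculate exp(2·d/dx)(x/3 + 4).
\frac{x}{3} + \frac{14}{3}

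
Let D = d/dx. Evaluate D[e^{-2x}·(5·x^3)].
x^{2} \left(15 - 10 x\right) e^{- 2 x}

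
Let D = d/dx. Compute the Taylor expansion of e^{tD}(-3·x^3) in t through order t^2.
3 x \left(- 3 t^{2} - 3 t x - x^{2}\right)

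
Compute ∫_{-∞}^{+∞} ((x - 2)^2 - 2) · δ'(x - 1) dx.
2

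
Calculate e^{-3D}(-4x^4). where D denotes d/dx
- 4 x^{4} + 48 x^{3} - 216 x^{2} + 432 x - 324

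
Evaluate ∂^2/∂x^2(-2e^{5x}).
- 50 e^{5 x}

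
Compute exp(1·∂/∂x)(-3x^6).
- 3 x^{6} - 18 x^{5} - 45 x^{4} - 60 x^{3} - 45 x^{2} - 18 x - 3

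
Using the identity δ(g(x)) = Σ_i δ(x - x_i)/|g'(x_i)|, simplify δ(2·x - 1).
\frac{\delta(x - 1/2)}{2}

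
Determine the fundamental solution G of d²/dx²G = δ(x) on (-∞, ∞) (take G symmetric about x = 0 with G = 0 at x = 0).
\frac{|x|}{2}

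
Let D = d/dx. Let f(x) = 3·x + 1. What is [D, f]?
3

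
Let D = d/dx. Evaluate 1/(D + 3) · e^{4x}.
\frac{e^{4 x}}{7}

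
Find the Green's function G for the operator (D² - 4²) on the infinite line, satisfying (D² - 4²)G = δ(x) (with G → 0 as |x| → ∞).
-\frac{e^{-4|x|}}{8}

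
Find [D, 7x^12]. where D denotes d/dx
84 x^{11}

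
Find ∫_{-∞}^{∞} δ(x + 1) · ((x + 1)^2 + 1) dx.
1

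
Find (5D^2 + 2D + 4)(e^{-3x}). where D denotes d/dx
43 e^{- 3 x}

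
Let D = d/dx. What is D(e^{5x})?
5 e^{5 x}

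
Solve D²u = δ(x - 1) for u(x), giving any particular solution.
\frac{|x - 1|}{2}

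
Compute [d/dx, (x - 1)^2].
2 x - 2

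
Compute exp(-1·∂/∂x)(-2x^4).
- 2 x^{4} + 8 x^{3} - 12 x^{2} + 8 x - 2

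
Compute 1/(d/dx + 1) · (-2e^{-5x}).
\frac{e^{- 5 x}}{2}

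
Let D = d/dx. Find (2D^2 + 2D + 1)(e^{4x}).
41 e^{4 x}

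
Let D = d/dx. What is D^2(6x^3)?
36 x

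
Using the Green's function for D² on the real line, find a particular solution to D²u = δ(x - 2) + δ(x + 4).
\frac{|x - 2|}{2} + \frac{|x + 4|}{2}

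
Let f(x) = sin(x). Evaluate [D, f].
\cos{\left(x \right)}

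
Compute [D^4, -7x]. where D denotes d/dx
-28D^{3}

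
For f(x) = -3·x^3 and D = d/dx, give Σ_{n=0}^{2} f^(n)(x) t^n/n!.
3 x \left(- 3 t^{2} - 3 t x - x^{2}\right)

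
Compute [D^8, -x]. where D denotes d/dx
-8D^{7}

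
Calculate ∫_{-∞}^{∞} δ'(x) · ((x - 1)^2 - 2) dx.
2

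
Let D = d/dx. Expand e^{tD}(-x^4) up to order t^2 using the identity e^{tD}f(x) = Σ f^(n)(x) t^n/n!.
x^{2} \left(- 6 t^{2} - 4 t x - x^{2}\right)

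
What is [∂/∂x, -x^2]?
- 2 x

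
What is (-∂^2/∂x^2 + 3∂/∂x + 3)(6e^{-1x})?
- 6 e^{- x}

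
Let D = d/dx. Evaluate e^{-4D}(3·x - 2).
3 x - 14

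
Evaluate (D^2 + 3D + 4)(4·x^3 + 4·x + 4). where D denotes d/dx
16 x^{3} + 36 x^{2} + 40 x + 28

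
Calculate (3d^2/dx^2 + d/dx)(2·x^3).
6 x \left(x + 6\right)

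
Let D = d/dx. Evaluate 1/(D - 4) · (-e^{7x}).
- \frac{e^{7 x}}{3}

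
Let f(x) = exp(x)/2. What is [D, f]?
\frac{e^{x}}{2}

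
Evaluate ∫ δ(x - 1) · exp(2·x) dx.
e^{2}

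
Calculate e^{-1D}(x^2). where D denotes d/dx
x^{2} - 2 x + 1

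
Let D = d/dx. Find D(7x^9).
63 x^{8}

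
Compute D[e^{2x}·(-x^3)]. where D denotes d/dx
x^{2} \left(- 2 x - 3\right) e^{2 x}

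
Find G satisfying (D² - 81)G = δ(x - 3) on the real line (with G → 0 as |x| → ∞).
-\frac{e^{-9|x - 3|}}{18}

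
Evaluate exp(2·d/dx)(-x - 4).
- x - 6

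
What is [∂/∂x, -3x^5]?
- 15 x^{4}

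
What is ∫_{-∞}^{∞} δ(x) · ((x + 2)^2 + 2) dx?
6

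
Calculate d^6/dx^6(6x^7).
30240 x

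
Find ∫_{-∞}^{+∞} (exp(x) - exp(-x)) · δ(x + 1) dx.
- 2 \sinh{\left(1 \right)}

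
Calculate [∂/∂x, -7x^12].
- 84 x^{11}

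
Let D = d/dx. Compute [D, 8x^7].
56 x^{6}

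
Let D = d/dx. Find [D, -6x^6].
- 36 x^{5}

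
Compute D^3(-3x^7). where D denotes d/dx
- 630 x^{4}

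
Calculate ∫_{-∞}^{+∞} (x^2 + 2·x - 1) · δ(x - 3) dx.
14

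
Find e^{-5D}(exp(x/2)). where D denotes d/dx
e^{\frac{x}{2} - \frac{5}{2}}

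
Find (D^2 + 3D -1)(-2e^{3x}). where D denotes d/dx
- 34 e^{3 x}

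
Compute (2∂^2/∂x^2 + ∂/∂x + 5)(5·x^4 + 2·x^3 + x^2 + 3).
25 x^{4} + 30 x^{3} + 131 x^{2} + 26 x + 19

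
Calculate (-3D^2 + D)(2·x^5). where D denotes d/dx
10 x^{3} \left(x - 12\right)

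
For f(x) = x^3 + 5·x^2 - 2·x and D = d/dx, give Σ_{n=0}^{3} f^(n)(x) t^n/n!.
t^{3} + t^{2} \left(3 x + 5\right) + t \left(3 x^{2} + 10 x - 2\right) + x^{3} + 5 x^{2} - 2 x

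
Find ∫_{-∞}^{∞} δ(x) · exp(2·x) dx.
1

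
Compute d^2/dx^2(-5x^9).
- 360 x^{7}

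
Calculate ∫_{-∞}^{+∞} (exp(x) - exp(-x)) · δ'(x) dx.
-2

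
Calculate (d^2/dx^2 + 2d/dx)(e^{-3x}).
3 e^{- 3 x}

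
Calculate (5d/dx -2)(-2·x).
4 x - 10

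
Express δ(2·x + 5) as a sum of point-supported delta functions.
\frac{\delta(x + 5/2)}{2}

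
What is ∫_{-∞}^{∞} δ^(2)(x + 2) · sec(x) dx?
\left(1 + 2 \tan^{2}{\left(2 \right)}\right) \sec{\left(2 \right)}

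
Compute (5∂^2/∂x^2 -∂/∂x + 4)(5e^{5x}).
620 e^{5 x}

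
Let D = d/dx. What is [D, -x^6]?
- 6 x^{5}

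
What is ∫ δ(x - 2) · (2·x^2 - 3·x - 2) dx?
0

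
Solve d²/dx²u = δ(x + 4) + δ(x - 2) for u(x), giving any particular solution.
\frac{|x + 4|}{2} + \frac{|x - 2|}{2}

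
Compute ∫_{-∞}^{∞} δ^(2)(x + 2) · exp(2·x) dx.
\frac{4}{e^{4}}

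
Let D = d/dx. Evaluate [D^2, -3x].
-6D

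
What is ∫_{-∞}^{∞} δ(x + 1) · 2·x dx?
-2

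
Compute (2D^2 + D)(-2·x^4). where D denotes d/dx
8 x^{2} \left(- x - 6\right)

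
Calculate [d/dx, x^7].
7 x^{6}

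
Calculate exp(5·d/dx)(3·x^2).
3 x^{2} + 30 x + 75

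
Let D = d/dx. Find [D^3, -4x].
-12D^{2}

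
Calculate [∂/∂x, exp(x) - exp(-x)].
2 \cosh{\left(x \right)}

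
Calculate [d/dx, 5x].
5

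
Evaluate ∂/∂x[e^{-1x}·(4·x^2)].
4 x \left(2 - x\right) e^{- x}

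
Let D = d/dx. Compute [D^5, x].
5D^{4}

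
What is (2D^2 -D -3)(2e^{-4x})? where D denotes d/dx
66 e^{- 4 x}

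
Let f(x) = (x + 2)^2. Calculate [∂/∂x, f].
2 x + 4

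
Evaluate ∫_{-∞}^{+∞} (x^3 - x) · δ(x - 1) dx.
0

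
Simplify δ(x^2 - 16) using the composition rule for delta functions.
\frac{\delta(x - 4) + \delta(x + 4)}{8}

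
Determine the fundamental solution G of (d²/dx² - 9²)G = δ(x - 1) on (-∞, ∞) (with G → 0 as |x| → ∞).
-\frac{e^{-9|x - 1|}}{18}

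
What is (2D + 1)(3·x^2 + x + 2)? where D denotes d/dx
3 x^{2} + 13 x + 4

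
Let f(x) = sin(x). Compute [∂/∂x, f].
\cos{\left(x \right)}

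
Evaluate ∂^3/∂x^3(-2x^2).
0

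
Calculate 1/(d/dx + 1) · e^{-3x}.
- \frac{e^{- 3 x}}{2}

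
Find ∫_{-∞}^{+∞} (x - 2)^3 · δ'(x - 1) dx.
-3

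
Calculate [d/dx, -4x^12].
- 48 x^{11}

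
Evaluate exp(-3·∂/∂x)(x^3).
x^{3} - 9 x^{2} + 27 x - 27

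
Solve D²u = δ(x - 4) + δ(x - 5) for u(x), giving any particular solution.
\frac{|x - 4|}{2} + \frac{|x - 5|}{2}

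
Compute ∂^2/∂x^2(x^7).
42 x^{5}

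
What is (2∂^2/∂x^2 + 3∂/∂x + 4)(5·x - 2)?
20 x + 7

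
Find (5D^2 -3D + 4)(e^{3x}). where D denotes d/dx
40 e^{3 x}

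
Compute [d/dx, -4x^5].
- 20 x^{4}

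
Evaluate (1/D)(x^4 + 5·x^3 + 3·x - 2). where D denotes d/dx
\frac{x^{5}}{5} + \frac{5 x^{4}}{4} + \frac{3 x^{2}}{2} - 2 x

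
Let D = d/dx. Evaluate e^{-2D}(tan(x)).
\tan{\left(x - 2 \right)}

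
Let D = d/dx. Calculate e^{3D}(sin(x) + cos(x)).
\sqrt{2} \sin{\left(x + \frac{\pi}{4} + 3 \right)}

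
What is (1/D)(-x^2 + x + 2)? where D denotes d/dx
- \frac{x^{3}}{3} + \frac{x^{2}}{2} + 2 x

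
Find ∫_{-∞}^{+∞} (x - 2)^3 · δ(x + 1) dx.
-27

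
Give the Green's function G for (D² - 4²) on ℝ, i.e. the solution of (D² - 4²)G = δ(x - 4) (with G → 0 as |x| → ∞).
-\frac{e^{-4|x - 4|}}{8}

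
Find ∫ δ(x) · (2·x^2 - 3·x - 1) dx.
-1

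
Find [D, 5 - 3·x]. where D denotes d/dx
-3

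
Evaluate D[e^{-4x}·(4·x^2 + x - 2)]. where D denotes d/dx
\left(- 16 x^{2} + 4 x + 9\right) e^{- 4 x}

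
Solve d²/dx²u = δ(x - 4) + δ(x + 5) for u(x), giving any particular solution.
\frac{|x - 4|}{2} + \frac{|x + 5|}{2}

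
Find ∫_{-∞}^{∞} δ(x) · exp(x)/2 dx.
\frac{1}{2}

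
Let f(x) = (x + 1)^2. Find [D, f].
2 x + 2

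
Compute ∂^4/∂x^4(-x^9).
- 3024 x^{5}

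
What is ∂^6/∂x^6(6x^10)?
907200 x^{4}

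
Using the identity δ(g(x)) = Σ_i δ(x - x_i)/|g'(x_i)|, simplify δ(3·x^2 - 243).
\frac{\delta(x - 9) + \delta(x + 9)}{54}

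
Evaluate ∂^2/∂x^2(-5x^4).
- 60 x^{2}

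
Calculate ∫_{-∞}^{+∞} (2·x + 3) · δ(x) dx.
3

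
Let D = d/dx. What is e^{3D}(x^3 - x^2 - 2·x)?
x^{3} + 8 x^{2} + 19 x + 12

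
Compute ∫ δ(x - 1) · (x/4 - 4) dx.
- \frac{15}{4}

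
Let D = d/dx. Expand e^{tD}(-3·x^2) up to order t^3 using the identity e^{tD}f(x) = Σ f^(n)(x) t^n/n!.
- 3 t^{2} - 6 t x - 3 x^{2}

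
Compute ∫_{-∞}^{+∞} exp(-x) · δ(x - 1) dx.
e^{-1}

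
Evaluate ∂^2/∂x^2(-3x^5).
- 60 x^{3}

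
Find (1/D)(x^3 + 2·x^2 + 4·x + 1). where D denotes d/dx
\frac{x^{4}}{4} + \frac{2 x^{3}}{3} + 2 x^{2} + x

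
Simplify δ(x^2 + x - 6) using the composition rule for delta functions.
\frac{\delta(x - 2) + \delta(x + 3)}{5}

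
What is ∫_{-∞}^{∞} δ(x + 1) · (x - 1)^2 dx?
4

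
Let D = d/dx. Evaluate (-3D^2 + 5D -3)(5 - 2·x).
6 x - 25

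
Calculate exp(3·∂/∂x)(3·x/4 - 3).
\frac{3 x}{4} - \frac{3}{4}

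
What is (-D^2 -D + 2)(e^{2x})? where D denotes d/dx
- 4 e^{2 x}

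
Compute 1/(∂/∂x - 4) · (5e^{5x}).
5 e^{5 x}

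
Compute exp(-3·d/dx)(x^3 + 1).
x^{3} - 9 x^{2} + 27 x - 26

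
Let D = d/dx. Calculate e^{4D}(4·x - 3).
4 x + 13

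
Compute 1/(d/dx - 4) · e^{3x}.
- e^{3 x}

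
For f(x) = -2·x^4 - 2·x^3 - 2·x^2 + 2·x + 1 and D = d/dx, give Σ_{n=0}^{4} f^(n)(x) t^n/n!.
- 2 t^{4} - t^{3} \left(8 x + 2\right) - t^{2} \left(12 x^{2} + 6 x + 2\right) - 2 t \left(4 x^{3} + 3 x^{2} + 2 x - 1\right) - 2 x^{4} - 2 x^{3} - 2 x^{2} + 2 x + 1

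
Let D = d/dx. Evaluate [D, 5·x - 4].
5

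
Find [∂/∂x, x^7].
7 x^{6}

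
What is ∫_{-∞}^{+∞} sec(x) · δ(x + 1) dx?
\sec{\left(1 \right)}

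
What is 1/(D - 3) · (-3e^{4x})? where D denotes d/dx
- 3 e^{4 x}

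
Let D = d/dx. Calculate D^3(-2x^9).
- 1008 x^{6}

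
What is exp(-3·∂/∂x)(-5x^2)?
- 5 x^{2} + 30 x - 45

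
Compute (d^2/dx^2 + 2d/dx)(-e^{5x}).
- 35 e^{5 x}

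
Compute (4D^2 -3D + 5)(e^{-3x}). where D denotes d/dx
50 e^{- 3 x}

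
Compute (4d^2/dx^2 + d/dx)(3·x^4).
12 x^{2} \left(x + 12\right)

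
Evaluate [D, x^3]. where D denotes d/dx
3 x^{2}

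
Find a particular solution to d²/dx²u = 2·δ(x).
|x|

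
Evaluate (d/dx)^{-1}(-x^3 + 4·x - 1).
- \frac{x^{4}}{4} + 2 x^{2} - x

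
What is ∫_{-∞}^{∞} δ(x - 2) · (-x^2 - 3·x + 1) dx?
-9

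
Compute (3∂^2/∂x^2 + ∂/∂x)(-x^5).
5 x^{3} \left(- x - 12\right)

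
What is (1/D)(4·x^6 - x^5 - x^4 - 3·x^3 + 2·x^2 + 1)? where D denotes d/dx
\frac{4 x^{7}}{7} - \frac{x^{6}}{6} - \frac{x^{5}}{5} - \frac{3 x^{4}}{4} + \frac{2 x^{3}}{3} + x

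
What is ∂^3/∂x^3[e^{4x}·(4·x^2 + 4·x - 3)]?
\left(256 x^{2} + 640 x + 96\right) e^{4 x}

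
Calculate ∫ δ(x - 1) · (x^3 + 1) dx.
2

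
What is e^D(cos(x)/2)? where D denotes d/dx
\frac{\cos{\left(x + 1 \right)}}{2}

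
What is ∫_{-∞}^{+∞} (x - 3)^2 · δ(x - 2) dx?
1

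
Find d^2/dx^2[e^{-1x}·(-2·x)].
2 \left(2 - x\right) e^{- x}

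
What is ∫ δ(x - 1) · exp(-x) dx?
e^{-1}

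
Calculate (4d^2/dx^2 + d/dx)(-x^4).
4 x^{2} \left(- x - 12\right)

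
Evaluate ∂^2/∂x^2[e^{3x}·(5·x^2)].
\left(45 x^{2} + 60 x + 10\right) e^{3 x}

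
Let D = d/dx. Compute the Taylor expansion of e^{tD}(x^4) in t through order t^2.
x^{2} \left(6 t^{2} + 4 t x + x^{2}\right)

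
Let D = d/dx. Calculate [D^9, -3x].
-27D^{8}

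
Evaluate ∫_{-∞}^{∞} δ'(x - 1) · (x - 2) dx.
-1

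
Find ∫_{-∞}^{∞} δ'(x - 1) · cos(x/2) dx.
\frac{\sin{\left(\frac{1}{2} \right)}}{2}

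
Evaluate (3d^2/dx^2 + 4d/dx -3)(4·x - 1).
19 - 12 x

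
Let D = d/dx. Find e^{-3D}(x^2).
x^{2} - 6 x + 9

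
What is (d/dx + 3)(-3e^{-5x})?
6 e^{- 5 x}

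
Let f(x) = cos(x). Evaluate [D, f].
- \sin{\left(x \right)}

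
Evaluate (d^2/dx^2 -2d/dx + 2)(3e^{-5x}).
111 e^{- 5 x}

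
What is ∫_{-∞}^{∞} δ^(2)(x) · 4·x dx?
0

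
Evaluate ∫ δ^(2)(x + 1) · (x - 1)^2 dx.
2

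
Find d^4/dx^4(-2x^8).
- 3360 x^{4}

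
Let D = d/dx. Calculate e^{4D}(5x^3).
5 x^{3} + 60 x^{2} + 240 x + 320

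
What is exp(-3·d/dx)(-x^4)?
- x^{4} + 12 x^{3} - 54 x^{2} + 108 x - 81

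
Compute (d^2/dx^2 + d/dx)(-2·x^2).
- 4 x - 4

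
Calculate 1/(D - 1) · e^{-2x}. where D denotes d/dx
- \frac{e^{- 2 x}}{3}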